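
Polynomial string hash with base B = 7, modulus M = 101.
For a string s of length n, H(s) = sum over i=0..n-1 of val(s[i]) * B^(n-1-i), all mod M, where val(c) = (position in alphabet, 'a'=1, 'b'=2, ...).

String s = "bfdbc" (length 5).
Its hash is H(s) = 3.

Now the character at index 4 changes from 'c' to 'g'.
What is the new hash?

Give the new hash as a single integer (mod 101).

val('c') = 3, val('g') = 7
Position k = 4, exponent = n-1-k = 0
B^0 mod M = 7^0 mod 101 = 1
Delta = (7 - 3) * 1 mod 101 = 4
New hash = (3 + 4) mod 101 = 7

Answer: 7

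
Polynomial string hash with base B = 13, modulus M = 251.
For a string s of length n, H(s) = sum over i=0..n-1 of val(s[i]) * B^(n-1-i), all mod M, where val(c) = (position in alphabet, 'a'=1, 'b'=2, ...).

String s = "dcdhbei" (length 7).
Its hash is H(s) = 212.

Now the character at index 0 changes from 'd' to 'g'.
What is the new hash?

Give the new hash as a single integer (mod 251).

Answer: 198

Derivation:
val('d') = 4, val('g') = 7
Position k = 0, exponent = n-1-k = 6
B^6 mod M = 13^6 mod 251 = 79
Delta = (7 - 4) * 79 mod 251 = 237
New hash = (212 + 237) mod 251 = 198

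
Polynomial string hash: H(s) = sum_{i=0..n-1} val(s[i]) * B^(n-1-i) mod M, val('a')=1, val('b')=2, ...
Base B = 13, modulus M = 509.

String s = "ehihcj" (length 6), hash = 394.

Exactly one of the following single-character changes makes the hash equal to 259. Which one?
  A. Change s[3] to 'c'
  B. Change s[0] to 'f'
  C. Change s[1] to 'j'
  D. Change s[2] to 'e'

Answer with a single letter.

Answer: D

Derivation:
Option A: s[3]='h'->'c', delta=(3-8)*13^2 mod 509 = 173, hash=394+173 mod 509 = 58
Option B: s[0]='e'->'f', delta=(6-5)*13^5 mod 509 = 232, hash=394+232 mod 509 = 117
Option C: s[1]='h'->'j', delta=(10-8)*13^4 mod 509 = 114, hash=394+114 mod 509 = 508
Option D: s[2]='i'->'e', delta=(5-9)*13^3 mod 509 = 374, hash=394+374 mod 509 = 259 <-- target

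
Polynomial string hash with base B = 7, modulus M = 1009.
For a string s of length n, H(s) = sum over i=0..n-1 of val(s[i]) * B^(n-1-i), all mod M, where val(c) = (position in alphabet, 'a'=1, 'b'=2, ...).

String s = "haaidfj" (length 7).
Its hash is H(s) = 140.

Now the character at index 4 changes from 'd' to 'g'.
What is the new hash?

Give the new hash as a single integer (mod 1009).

val('d') = 4, val('g') = 7
Position k = 4, exponent = n-1-k = 2
B^2 mod M = 7^2 mod 1009 = 49
Delta = (7 - 4) * 49 mod 1009 = 147
New hash = (140 + 147) mod 1009 = 287

Answer: 287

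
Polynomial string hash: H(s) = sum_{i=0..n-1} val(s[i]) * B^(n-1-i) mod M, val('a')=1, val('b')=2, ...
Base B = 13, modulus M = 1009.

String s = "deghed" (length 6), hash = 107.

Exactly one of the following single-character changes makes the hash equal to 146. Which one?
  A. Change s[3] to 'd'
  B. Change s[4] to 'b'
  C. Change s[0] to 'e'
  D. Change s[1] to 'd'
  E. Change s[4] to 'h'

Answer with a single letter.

Option A: s[3]='h'->'d', delta=(4-8)*13^2 mod 1009 = 333, hash=107+333 mod 1009 = 440
Option B: s[4]='e'->'b', delta=(2-5)*13^1 mod 1009 = 970, hash=107+970 mod 1009 = 68
Option C: s[0]='d'->'e', delta=(5-4)*13^5 mod 1009 = 990, hash=107+990 mod 1009 = 88
Option D: s[1]='e'->'d', delta=(4-5)*13^4 mod 1009 = 700, hash=107+700 mod 1009 = 807
Option E: s[4]='e'->'h', delta=(8-5)*13^1 mod 1009 = 39, hash=107+39 mod 1009 = 146 <-- target

Answer: E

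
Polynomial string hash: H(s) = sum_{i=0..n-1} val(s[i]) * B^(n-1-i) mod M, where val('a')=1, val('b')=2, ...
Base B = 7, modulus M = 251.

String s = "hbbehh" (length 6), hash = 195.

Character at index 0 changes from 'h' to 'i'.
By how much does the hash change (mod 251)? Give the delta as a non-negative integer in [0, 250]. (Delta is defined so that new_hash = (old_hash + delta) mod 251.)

Answer: 241

Derivation:
Delta formula: (val(new) - val(old)) * B^(n-1-k) mod M
  val('i') - val('h') = 9 - 8 = 1
  B^(n-1-k) = 7^5 mod 251 = 241
  Delta = 1 * 241 mod 251 = 241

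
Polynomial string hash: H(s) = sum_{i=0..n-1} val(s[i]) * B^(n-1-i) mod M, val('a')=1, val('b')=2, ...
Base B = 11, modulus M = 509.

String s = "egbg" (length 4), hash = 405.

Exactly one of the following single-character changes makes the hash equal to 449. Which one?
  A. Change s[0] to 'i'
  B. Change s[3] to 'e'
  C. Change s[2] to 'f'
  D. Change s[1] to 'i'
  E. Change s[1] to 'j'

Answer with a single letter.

Answer: C

Derivation:
Option A: s[0]='e'->'i', delta=(9-5)*11^3 mod 509 = 234, hash=405+234 mod 509 = 130
Option B: s[3]='g'->'e', delta=(5-7)*11^0 mod 509 = 507, hash=405+507 mod 509 = 403
Option C: s[2]='b'->'f', delta=(6-2)*11^1 mod 509 = 44, hash=405+44 mod 509 = 449 <-- target
Option D: s[1]='g'->'i', delta=(9-7)*11^2 mod 509 = 242, hash=405+242 mod 509 = 138
Option E: s[1]='g'->'j', delta=(10-7)*11^2 mod 509 = 363, hash=405+363 mod 509 = 259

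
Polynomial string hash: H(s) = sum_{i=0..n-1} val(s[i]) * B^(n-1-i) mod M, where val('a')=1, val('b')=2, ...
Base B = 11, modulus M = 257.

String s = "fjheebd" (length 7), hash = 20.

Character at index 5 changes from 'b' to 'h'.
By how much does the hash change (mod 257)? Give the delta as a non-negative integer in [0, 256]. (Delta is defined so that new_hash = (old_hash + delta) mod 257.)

Answer: 66

Derivation:
Delta formula: (val(new) - val(old)) * B^(n-1-k) mod M
  val('h') - val('b') = 8 - 2 = 6
  B^(n-1-k) = 11^1 mod 257 = 11
  Delta = 6 * 11 mod 257 = 66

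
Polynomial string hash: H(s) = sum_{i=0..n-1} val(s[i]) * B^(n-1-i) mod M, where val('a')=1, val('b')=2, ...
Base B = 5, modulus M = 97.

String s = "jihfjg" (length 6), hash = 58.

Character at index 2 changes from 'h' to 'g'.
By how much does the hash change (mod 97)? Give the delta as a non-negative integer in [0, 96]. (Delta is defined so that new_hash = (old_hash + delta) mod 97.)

Answer: 69

Derivation:
Delta formula: (val(new) - val(old)) * B^(n-1-k) mod M
  val('g') - val('h') = 7 - 8 = -1
  B^(n-1-k) = 5^3 mod 97 = 28
  Delta = -1 * 28 mod 97 = 69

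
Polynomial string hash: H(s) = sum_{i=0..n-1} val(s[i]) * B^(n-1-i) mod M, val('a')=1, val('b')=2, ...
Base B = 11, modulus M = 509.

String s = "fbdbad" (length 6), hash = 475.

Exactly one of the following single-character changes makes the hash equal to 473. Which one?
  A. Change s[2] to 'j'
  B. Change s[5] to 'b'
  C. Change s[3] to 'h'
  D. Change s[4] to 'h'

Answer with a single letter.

Answer: B

Derivation:
Option A: s[2]='d'->'j', delta=(10-4)*11^3 mod 509 = 351, hash=475+351 mod 509 = 317
Option B: s[5]='d'->'b', delta=(2-4)*11^0 mod 509 = 507, hash=475+507 mod 509 = 473 <-- target
Option C: s[3]='b'->'h', delta=(8-2)*11^2 mod 509 = 217, hash=475+217 mod 509 = 183
Option D: s[4]='a'->'h', delta=(8-1)*11^1 mod 509 = 77, hash=475+77 mod 509 = 43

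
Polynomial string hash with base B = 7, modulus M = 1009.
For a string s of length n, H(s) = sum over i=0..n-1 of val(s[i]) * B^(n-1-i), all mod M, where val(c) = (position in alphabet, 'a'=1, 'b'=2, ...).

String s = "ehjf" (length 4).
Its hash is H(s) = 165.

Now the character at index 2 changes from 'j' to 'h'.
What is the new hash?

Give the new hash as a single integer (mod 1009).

val('j') = 10, val('h') = 8
Position k = 2, exponent = n-1-k = 1
B^1 mod M = 7^1 mod 1009 = 7
Delta = (8 - 10) * 7 mod 1009 = 995
New hash = (165 + 995) mod 1009 = 151

Answer: 151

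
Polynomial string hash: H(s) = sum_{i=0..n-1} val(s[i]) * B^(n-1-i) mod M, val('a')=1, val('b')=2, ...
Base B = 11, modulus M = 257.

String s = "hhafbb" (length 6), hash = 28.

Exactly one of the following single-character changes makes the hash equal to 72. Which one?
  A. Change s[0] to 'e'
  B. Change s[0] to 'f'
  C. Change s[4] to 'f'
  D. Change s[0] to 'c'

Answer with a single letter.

Answer: C

Derivation:
Option A: s[0]='h'->'e', delta=(5-8)*11^5 mod 257 = 7, hash=28+7 mod 257 = 35
Option B: s[0]='h'->'f', delta=(6-8)*11^5 mod 257 = 176, hash=28+176 mod 257 = 204
Option C: s[4]='b'->'f', delta=(6-2)*11^1 mod 257 = 44, hash=28+44 mod 257 = 72 <-- target
Option D: s[0]='h'->'c', delta=(3-8)*11^5 mod 257 = 183, hash=28+183 mod 257 = 211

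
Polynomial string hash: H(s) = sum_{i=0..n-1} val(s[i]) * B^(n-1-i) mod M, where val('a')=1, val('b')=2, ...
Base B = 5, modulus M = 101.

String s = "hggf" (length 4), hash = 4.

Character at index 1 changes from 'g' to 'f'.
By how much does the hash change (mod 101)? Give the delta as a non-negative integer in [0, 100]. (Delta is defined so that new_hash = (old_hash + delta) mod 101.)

Answer: 76

Derivation:
Delta formula: (val(new) - val(old)) * B^(n-1-k) mod M
  val('f') - val('g') = 6 - 7 = -1
  B^(n-1-k) = 5^2 mod 101 = 25
  Delta = -1 * 25 mod 101 = 76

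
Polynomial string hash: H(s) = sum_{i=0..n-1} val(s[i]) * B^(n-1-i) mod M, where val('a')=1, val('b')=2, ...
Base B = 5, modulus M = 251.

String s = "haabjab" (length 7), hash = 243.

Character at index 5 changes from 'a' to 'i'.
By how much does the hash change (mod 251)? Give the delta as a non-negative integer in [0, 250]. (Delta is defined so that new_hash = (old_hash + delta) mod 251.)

Delta formula: (val(new) - val(old)) * B^(n-1-k) mod M
  val('i') - val('a') = 9 - 1 = 8
  B^(n-1-k) = 5^1 mod 251 = 5
  Delta = 8 * 5 mod 251 = 40

Answer: 40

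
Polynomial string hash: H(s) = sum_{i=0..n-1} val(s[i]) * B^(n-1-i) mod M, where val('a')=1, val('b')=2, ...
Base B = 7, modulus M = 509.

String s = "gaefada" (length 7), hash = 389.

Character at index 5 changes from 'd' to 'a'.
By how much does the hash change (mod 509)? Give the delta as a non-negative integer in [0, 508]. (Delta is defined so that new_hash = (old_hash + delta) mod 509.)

Answer: 488

Derivation:
Delta formula: (val(new) - val(old)) * B^(n-1-k) mod M
  val('a') - val('d') = 1 - 4 = -3
  B^(n-1-k) = 7^1 mod 509 = 7
  Delta = -3 * 7 mod 509 = 488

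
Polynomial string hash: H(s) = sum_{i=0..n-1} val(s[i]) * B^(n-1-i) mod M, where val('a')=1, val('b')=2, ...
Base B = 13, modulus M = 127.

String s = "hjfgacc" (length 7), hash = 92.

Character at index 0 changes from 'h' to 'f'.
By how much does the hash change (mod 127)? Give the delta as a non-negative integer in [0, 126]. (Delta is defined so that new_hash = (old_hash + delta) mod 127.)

Answer: 33

Derivation:
Delta formula: (val(new) - val(old)) * B^(n-1-k) mod M
  val('f') - val('h') = 6 - 8 = -2
  B^(n-1-k) = 13^6 mod 127 = 47
  Delta = -2 * 47 mod 127 = 33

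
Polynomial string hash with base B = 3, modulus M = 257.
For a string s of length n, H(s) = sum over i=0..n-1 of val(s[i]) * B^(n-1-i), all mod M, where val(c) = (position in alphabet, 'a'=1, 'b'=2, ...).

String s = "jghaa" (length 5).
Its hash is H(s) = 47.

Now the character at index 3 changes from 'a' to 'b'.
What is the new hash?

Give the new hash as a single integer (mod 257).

Answer: 50

Derivation:
val('a') = 1, val('b') = 2
Position k = 3, exponent = n-1-k = 1
B^1 mod M = 3^1 mod 257 = 3
Delta = (2 - 1) * 3 mod 257 = 3
New hash = (47 + 3) mod 257 = 50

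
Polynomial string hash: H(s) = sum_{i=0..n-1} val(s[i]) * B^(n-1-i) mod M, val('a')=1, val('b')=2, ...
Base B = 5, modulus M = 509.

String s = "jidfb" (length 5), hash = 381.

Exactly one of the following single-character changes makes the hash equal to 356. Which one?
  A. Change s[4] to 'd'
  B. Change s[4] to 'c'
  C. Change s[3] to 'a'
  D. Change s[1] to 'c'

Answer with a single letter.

Answer: C

Derivation:
Option A: s[4]='b'->'d', delta=(4-2)*5^0 mod 509 = 2, hash=381+2 mod 509 = 383
Option B: s[4]='b'->'c', delta=(3-2)*5^0 mod 509 = 1, hash=381+1 mod 509 = 382
Option C: s[3]='f'->'a', delta=(1-6)*5^1 mod 509 = 484, hash=381+484 mod 509 = 356 <-- target
Option D: s[1]='i'->'c', delta=(3-9)*5^3 mod 509 = 268, hash=381+268 mod 509 = 140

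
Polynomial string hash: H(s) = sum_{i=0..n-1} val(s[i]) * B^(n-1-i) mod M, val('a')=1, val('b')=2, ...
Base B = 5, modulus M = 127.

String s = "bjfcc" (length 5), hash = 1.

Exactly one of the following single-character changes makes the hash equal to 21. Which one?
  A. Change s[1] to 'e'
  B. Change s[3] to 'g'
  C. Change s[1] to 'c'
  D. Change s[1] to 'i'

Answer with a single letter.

Answer: B

Derivation:
Option A: s[1]='j'->'e', delta=(5-10)*5^3 mod 127 = 10, hash=1+10 mod 127 = 11
Option B: s[3]='c'->'g', delta=(7-3)*5^1 mod 127 = 20, hash=1+20 mod 127 = 21 <-- target
Option C: s[1]='j'->'c', delta=(3-10)*5^3 mod 127 = 14, hash=1+14 mod 127 = 15
Option D: s[1]='j'->'i', delta=(9-10)*5^3 mod 127 = 2, hash=1+2 mod 127 = 3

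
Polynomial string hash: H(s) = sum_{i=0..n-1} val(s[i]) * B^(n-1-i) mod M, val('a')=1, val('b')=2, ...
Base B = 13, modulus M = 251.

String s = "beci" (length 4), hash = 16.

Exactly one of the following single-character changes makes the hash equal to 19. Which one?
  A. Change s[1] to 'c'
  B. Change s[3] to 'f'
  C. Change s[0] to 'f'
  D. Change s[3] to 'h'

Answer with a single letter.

Answer: C

Derivation:
Option A: s[1]='e'->'c', delta=(3-5)*13^2 mod 251 = 164, hash=16+164 mod 251 = 180
Option B: s[3]='i'->'f', delta=(6-9)*13^0 mod 251 = 248, hash=16+248 mod 251 = 13
Option C: s[0]='b'->'f', delta=(6-2)*13^3 mod 251 = 3, hash=16+3 mod 251 = 19 <-- target
Option D: s[3]='i'->'h', delta=(8-9)*13^0 mod 251 = 250, hash=16+250 mod 251 = 15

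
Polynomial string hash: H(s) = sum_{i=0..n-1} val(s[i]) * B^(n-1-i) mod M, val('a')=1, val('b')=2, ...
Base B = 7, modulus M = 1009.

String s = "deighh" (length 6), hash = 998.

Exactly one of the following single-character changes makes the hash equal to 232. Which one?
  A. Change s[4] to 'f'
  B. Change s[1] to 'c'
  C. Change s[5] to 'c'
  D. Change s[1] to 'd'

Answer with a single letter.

Option A: s[4]='h'->'f', delta=(6-8)*7^1 mod 1009 = 995, hash=998+995 mod 1009 = 984
Option B: s[1]='e'->'c', delta=(3-5)*7^4 mod 1009 = 243, hash=998+243 mod 1009 = 232 <-- target
Option C: s[5]='h'->'c', delta=(3-8)*7^0 mod 1009 = 1004, hash=998+1004 mod 1009 = 993
Option D: s[1]='e'->'d', delta=(4-5)*7^4 mod 1009 = 626, hash=998+626 mod 1009 = 615

Answer: B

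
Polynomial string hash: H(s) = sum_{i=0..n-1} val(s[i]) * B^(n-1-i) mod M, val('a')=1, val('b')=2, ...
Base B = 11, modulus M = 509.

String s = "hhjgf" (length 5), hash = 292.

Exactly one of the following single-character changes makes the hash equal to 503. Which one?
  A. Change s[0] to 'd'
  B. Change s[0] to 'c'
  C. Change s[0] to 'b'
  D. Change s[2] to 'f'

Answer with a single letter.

Option A: s[0]='h'->'d', delta=(4-8)*11^4 mod 509 = 480, hash=292+480 mod 509 = 263
Option B: s[0]='h'->'c', delta=(3-8)*11^4 mod 509 = 91, hash=292+91 mod 509 = 383
Option C: s[0]='h'->'b', delta=(2-8)*11^4 mod 509 = 211, hash=292+211 mod 509 = 503 <-- target
Option D: s[2]='j'->'f', delta=(6-10)*11^2 mod 509 = 25, hash=292+25 mod 509 = 317

Answer: C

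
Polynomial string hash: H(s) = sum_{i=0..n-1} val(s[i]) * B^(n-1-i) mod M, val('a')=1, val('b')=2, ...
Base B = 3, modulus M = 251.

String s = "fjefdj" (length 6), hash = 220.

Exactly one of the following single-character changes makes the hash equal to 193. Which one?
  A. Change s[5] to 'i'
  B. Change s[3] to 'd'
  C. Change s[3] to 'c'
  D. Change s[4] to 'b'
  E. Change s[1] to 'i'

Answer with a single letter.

Answer: C

Derivation:
Option A: s[5]='j'->'i', delta=(9-10)*3^0 mod 251 = 250, hash=220+250 mod 251 = 219
Option B: s[3]='f'->'d', delta=(4-6)*3^2 mod 251 = 233, hash=220+233 mod 251 = 202
Option C: s[3]='f'->'c', delta=(3-6)*3^2 mod 251 = 224, hash=220+224 mod 251 = 193 <-- target
Option D: s[4]='d'->'b', delta=(2-4)*3^1 mod 251 = 245, hash=220+245 mod 251 = 214
Option E: s[1]='j'->'i', delta=(9-10)*3^4 mod 251 = 170, hash=220+170 mod 251 = 139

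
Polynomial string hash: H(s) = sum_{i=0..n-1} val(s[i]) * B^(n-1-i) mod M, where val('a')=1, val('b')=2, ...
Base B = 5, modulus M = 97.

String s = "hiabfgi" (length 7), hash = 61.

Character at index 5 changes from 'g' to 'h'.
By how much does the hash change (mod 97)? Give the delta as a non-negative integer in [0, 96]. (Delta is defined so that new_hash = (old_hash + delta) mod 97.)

Answer: 5

Derivation:
Delta formula: (val(new) - val(old)) * B^(n-1-k) mod M
  val('h') - val('g') = 8 - 7 = 1
  B^(n-1-k) = 5^1 mod 97 = 5
  Delta = 1 * 5 mod 97 = 5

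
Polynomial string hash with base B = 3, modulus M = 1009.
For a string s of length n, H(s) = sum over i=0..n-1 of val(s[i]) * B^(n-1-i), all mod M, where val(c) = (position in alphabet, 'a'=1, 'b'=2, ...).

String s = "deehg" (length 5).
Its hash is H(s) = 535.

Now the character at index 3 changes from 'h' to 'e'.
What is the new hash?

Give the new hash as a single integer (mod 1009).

val('h') = 8, val('e') = 5
Position k = 3, exponent = n-1-k = 1
B^1 mod M = 3^1 mod 1009 = 3
Delta = (5 - 8) * 3 mod 1009 = 1000
New hash = (535 + 1000) mod 1009 = 526

Answer: 526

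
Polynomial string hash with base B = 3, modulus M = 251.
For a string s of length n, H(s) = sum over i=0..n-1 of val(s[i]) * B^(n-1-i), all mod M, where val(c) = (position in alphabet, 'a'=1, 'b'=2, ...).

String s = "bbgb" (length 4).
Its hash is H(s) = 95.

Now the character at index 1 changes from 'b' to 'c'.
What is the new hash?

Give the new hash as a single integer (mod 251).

val('b') = 2, val('c') = 3
Position k = 1, exponent = n-1-k = 2
B^2 mod M = 3^2 mod 251 = 9
Delta = (3 - 2) * 9 mod 251 = 9
New hash = (95 + 9) mod 251 = 104

Answer: 104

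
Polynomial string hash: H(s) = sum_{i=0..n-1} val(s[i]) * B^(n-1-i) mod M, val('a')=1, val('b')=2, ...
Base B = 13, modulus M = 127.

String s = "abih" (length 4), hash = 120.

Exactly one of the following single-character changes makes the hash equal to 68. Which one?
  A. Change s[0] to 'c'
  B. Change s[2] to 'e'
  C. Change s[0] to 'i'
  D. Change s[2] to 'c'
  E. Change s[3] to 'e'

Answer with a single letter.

Answer: B

Derivation:
Option A: s[0]='a'->'c', delta=(3-1)*13^3 mod 127 = 76, hash=120+76 mod 127 = 69
Option B: s[2]='i'->'e', delta=(5-9)*13^1 mod 127 = 75, hash=120+75 mod 127 = 68 <-- target
Option C: s[0]='a'->'i', delta=(9-1)*13^3 mod 127 = 50, hash=120+50 mod 127 = 43
Option D: s[2]='i'->'c', delta=(3-9)*13^1 mod 127 = 49, hash=120+49 mod 127 = 42
Option E: s[3]='h'->'e', delta=(5-8)*13^0 mod 127 = 124, hash=120+124 mod 127 = 117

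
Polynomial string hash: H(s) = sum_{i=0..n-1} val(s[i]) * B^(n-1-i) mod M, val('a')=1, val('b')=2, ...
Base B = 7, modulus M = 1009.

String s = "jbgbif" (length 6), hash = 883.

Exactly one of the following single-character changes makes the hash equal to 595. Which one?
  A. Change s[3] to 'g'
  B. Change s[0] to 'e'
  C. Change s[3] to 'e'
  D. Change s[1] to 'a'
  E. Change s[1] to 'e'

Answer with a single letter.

Option A: s[3]='b'->'g', delta=(7-2)*7^2 mod 1009 = 245, hash=883+245 mod 1009 = 119
Option B: s[0]='j'->'e', delta=(5-10)*7^5 mod 1009 = 721, hash=883+721 mod 1009 = 595 <-- target
Option C: s[3]='b'->'e', delta=(5-2)*7^2 mod 1009 = 147, hash=883+147 mod 1009 = 21
Option D: s[1]='b'->'a', delta=(1-2)*7^4 mod 1009 = 626, hash=883+626 mod 1009 = 500
Option E: s[1]='b'->'e', delta=(5-2)*7^4 mod 1009 = 140, hash=883+140 mod 1009 = 14

Answer: B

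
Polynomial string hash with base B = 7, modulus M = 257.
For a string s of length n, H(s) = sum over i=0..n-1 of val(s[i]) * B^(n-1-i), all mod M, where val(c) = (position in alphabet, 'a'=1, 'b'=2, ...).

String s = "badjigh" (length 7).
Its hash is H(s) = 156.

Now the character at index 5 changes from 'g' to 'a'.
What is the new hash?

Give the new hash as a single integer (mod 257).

val('g') = 7, val('a') = 1
Position k = 5, exponent = n-1-k = 1
B^1 mod M = 7^1 mod 257 = 7
Delta = (1 - 7) * 7 mod 257 = 215
New hash = (156 + 215) mod 257 = 114

Answer: 114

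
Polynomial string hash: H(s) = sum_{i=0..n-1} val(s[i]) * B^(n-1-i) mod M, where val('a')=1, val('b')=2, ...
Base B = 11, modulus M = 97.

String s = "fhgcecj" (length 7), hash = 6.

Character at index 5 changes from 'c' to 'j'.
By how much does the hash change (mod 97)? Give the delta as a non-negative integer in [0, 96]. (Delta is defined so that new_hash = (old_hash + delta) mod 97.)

Answer: 77

Derivation:
Delta formula: (val(new) - val(old)) * B^(n-1-k) mod M
  val('j') - val('c') = 10 - 3 = 7
  B^(n-1-k) = 11^1 mod 97 = 11
  Delta = 7 * 11 mod 97 = 77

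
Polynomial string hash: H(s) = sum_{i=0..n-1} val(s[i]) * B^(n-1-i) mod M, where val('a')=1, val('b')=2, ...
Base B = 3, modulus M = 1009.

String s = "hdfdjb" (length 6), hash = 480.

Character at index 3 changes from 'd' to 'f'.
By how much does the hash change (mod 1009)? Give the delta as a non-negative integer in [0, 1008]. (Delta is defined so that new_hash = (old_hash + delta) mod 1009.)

Answer: 18

Derivation:
Delta formula: (val(new) - val(old)) * B^(n-1-k) mod M
  val('f') - val('d') = 6 - 4 = 2
  B^(n-1-k) = 3^2 mod 1009 = 9
  Delta = 2 * 9 mod 1009 = 18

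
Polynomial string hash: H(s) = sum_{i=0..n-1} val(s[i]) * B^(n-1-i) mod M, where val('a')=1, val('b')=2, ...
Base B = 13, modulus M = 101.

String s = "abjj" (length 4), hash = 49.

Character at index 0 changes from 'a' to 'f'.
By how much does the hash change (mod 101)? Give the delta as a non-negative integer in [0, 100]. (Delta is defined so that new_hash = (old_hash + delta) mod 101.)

Delta formula: (val(new) - val(old)) * B^(n-1-k) mod M
  val('f') - val('a') = 6 - 1 = 5
  B^(n-1-k) = 13^3 mod 101 = 76
  Delta = 5 * 76 mod 101 = 77

Answer: 77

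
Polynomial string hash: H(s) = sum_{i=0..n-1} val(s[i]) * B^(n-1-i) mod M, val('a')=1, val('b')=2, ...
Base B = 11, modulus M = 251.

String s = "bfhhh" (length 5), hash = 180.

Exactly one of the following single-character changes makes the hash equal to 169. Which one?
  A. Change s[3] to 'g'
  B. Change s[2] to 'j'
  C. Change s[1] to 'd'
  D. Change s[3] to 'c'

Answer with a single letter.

Answer: A

Derivation:
Option A: s[3]='h'->'g', delta=(7-8)*11^1 mod 251 = 240, hash=180+240 mod 251 = 169 <-- target
Option B: s[2]='h'->'j', delta=(10-8)*11^2 mod 251 = 242, hash=180+242 mod 251 = 171
Option C: s[1]='f'->'d', delta=(4-6)*11^3 mod 251 = 99, hash=180+99 mod 251 = 28
Option D: s[3]='h'->'c', delta=(3-8)*11^1 mod 251 = 196, hash=180+196 mod 251 = 125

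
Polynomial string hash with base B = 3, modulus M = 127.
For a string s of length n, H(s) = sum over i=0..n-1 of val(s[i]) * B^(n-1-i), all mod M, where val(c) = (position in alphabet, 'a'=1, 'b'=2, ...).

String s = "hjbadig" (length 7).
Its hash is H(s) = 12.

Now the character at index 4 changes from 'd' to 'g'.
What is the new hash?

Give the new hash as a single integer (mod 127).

val('d') = 4, val('g') = 7
Position k = 4, exponent = n-1-k = 2
B^2 mod M = 3^2 mod 127 = 9
Delta = (7 - 4) * 9 mod 127 = 27
New hash = (12 + 27) mod 127 = 39

Answer: 39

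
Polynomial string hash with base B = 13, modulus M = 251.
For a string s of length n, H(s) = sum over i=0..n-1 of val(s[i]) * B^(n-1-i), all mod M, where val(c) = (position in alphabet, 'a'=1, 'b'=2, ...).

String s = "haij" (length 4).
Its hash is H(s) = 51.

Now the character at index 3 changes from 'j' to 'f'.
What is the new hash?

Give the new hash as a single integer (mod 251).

Answer: 47

Derivation:
val('j') = 10, val('f') = 6
Position k = 3, exponent = n-1-k = 0
B^0 mod M = 13^0 mod 251 = 1
Delta = (6 - 10) * 1 mod 251 = 247
New hash = (51 + 247) mod 251 = 47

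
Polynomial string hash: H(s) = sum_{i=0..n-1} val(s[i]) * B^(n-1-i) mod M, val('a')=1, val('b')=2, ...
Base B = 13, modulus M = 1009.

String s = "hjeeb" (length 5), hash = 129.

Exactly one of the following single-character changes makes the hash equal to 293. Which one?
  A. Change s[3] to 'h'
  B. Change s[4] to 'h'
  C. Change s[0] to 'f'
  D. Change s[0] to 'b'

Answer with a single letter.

Answer: D

Derivation:
Option A: s[3]='e'->'h', delta=(8-5)*13^1 mod 1009 = 39, hash=129+39 mod 1009 = 168
Option B: s[4]='b'->'h', delta=(8-2)*13^0 mod 1009 = 6, hash=129+6 mod 1009 = 135
Option C: s[0]='h'->'f', delta=(6-8)*13^4 mod 1009 = 391, hash=129+391 mod 1009 = 520
Option D: s[0]='h'->'b', delta=(2-8)*13^4 mod 1009 = 164, hash=129+164 mod 1009 = 293 <-- target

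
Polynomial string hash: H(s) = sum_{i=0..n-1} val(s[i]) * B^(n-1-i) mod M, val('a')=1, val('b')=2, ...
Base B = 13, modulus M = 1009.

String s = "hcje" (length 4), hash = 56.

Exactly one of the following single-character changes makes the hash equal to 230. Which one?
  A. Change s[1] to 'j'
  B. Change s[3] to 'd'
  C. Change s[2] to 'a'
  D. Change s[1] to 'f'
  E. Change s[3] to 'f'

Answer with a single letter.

Answer: A

Derivation:
Option A: s[1]='c'->'j', delta=(10-3)*13^2 mod 1009 = 174, hash=56+174 mod 1009 = 230 <-- target
Option B: s[3]='e'->'d', delta=(4-5)*13^0 mod 1009 = 1008, hash=56+1008 mod 1009 = 55
Option C: s[2]='j'->'a', delta=(1-10)*13^1 mod 1009 = 892, hash=56+892 mod 1009 = 948
Option D: s[1]='c'->'f', delta=(6-3)*13^2 mod 1009 = 507, hash=56+507 mod 1009 = 563
Option E: s[3]='e'->'f', delta=(6-5)*13^0 mod 1009 = 1, hash=56+1 mod 1009 = 57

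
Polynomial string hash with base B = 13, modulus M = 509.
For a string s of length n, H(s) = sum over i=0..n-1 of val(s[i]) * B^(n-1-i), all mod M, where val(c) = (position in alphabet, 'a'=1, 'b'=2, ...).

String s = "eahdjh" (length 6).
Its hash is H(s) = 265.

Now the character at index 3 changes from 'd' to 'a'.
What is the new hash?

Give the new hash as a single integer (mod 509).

Answer: 267

Derivation:
val('d') = 4, val('a') = 1
Position k = 3, exponent = n-1-k = 2
B^2 mod M = 13^2 mod 509 = 169
Delta = (1 - 4) * 169 mod 509 = 2
New hash = (265 + 2) mod 509 = 267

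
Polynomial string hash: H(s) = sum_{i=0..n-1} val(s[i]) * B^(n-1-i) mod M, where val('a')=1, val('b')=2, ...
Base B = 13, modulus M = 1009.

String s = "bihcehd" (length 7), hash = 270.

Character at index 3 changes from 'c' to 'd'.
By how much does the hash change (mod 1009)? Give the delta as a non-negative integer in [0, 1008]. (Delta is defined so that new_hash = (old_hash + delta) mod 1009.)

Delta formula: (val(new) - val(old)) * B^(n-1-k) mod M
  val('d') - val('c') = 4 - 3 = 1
  B^(n-1-k) = 13^3 mod 1009 = 179
  Delta = 1 * 179 mod 1009 = 179

Answer: 179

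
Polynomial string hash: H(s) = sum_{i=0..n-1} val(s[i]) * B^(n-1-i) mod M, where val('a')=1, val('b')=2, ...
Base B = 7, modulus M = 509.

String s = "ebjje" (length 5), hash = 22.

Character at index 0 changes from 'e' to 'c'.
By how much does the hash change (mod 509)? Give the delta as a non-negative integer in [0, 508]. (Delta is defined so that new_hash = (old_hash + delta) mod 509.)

Answer: 288

Derivation:
Delta formula: (val(new) - val(old)) * B^(n-1-k) mod M
  val('c') - val('e') = 3 - 5 = -2
  B^(n-1-k) = 7^4 mod 509 = 365
  Delta = -2 * 365 mod 509 = 288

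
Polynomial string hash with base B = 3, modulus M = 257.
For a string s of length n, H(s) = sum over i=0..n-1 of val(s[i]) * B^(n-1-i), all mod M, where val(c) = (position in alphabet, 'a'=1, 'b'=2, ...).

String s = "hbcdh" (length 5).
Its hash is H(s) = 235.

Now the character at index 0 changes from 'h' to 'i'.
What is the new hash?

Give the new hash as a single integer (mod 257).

Answer: 59

Derivation:
val('h') = 8, val('i') = 9
Position k = 0, exponent = n-1-k = 4
B^4 mod M = 3^4 mod 257 = 81
Delta = (9 - 8) * 81 mod 257 = 81
New hash = (235 + 81) mod 257 = 59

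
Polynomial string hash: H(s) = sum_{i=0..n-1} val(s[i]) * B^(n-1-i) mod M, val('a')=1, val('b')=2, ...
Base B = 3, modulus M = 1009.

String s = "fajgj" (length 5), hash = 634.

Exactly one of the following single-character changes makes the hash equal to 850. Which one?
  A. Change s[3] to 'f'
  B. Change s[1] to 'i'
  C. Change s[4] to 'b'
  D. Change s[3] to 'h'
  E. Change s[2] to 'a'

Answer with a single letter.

Answer: B

Derivation:
Option A: s[3]='g'->'f', delta=(6-7)*3^1 mod 1009 = 1006, hash=634+1006 mod 1009 = 631
Option B: s[1]='a'->'i', delta=(9-1)*3^3 mod 1009 = 216, hash=634+216 mod 1009 = 850 <-- target
Option C: s[4]='j'->'b', delta=(2-10)*3^0 mod 1009 = 1001, hash=634+1001 mod 1009 = 626
Option D: s[3]='g'->'h', delta=(8-7)*3^1 mod 1009 = 3, hash=634+3 mod 1009 = 637
Option E: s[2]='j'->'a', delta=(1-10)*3^2 mod 1009 = 928, hash=634+928 mod 1009 = 553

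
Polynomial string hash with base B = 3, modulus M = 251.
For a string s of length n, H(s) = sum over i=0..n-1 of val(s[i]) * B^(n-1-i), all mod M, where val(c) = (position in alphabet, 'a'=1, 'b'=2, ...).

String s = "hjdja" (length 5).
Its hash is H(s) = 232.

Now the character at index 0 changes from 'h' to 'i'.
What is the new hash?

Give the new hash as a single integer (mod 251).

Answer: 62

Derivation:
val('h') = 8, val('i') = 9
Position k = 0, exponent = n-1-k = 4
B^4 mod M = 3^4 mod 251 = 81
Delta = (9 - 8) * 81 mod 251 = 81
New hash = (232 + 81) mod 251 = 62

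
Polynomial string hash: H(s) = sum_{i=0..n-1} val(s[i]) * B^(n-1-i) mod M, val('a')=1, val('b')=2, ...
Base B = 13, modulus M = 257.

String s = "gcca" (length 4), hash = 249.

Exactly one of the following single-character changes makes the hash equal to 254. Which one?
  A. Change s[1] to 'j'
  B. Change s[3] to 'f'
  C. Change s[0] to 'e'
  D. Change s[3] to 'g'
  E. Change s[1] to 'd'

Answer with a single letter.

Answer: B

Derivation:
Option A: s[1]='c'->'j', delta=(10-3)*13^2 mod 257 = 155, hash=249+155 mod 257 = 147
Option B: s[3]='a'->'f', delta=(6-1)*13^0 mod 257 = 5, hash=249+5 mod 257 = 254 <-- target
Option C: s[0]='g'->'e', delta=(5-7)*13^3 mod 257 = 232, hash=249+232 mod 257 = 224
Option D: s[3]='a'->'g', delta=(7-1)*13^0 mod 257 = 6, hash=249+6 mod 257 = 255
Option E: s[1]='c'->'d', delta=(4-3)*13^2 mod 257 = 169, hash=249+169 mod 257 = 161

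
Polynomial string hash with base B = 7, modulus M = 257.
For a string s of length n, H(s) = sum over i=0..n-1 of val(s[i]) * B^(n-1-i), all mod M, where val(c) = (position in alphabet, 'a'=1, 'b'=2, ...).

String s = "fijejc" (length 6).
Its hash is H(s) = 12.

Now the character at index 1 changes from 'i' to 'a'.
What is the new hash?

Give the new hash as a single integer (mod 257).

val('i') = 9, val('a') = 1
Position k = 1, exponent = n-1-k = 4
B^4 mod M = 7^4 mod 257 = 88
Delta = (1 - 9) * 88 mod 257 = 67
New hash = (12 + 67) mod 257 = 79

Answer: 79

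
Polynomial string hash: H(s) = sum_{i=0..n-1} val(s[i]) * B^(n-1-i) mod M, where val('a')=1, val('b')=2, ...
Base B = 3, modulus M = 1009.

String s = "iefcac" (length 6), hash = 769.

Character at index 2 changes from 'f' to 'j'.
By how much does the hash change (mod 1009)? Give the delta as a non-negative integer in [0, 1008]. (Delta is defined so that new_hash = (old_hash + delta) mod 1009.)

Answer: 108

Derivation:
Delta formula: (val(new) - val(old)) * B^(n-1-k) mod M
  val('j') - val('f') = 10 - 6 = 4
  B^(n-1-k) = 3^3 mod 1009 = 27
  Delta = 4 * 27 mod 1009 = 108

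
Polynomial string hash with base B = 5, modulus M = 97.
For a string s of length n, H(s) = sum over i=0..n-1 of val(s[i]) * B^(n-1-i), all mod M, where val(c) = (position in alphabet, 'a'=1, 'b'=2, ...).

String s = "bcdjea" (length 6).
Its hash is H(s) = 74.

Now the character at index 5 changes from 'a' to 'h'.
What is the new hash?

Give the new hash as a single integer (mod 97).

Answer: 81

Derivation:
val('a') = 1, val('h') = 8
Position k = 5, exponent = n-1-k = 0
B^0 mod M = 5^0 mod 97 = 1
Delta = (8 - 1) * 1 mod 97 = 7
New hash = (74 + 7) mod 97 = 81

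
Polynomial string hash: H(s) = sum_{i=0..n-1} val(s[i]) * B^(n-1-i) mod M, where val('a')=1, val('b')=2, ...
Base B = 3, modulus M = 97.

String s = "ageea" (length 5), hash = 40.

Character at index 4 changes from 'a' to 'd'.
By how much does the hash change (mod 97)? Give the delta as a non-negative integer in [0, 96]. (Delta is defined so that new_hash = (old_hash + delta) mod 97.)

Delta formula: (val(new) - val(old)) * B^(n-1-k) mod M
  val('d') - val('a') = 4 - 1 = 3
  B^(n-1-k) = 3^0 mod 97 = 1
  Delta = 3 * 1 mod 97 = 3

Answer: 3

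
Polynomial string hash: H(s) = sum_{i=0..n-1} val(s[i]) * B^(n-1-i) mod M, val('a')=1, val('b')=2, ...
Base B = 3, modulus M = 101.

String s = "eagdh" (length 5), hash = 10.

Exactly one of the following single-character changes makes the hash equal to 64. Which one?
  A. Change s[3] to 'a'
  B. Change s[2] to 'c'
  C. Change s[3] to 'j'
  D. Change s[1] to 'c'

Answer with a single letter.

Option A: s[3]='d'->'a', delta=(1-4)*3^1 mod 101 = 92, hash=10+92 mod 101 = 1
Option B: s[2]='g'->'c', delta=(3-7)*3^2 mod 101 = 65, hash=10+65 mod 101 = 75
Option C: s[3]='d'->'j', delta=(10-4)*3^1 mod 101 = 18, hash=10+18 mod 101 = 28
Option D: s[1]='a'->'c', delta=(3-1)*3^3 mod 101 = 54, hash=10+54 mod 101 = 64 <-- target

Answer: D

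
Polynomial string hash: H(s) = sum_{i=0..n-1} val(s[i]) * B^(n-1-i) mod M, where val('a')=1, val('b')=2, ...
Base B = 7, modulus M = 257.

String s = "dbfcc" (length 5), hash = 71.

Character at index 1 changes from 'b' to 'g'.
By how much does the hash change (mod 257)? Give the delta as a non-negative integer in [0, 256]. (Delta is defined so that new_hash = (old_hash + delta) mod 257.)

Answer: 173

Derivation:
Delta formula: (val(new) - val(old)) * B^(n-1-k) mod M
  val('g') - val('b') = 7 - 2 = 5
  B^(n-1-k) = 7^3 mod 257 = 86
  Delta = 5 * 86 mod 257 = 173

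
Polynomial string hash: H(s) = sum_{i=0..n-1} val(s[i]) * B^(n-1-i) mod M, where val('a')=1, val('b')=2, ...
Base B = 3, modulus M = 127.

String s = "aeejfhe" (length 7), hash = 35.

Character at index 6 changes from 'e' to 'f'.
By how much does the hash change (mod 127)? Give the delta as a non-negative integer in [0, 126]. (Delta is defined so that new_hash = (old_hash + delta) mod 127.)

Answer: 1

Derivation:
Delta formula: (val(new) - val(old)) * B^(n-1-k) mod M
  val('f') - val('e') = 6 - 5 = 1
  B^(n-1-k) = 3^0 mod 127 = 1
  Delta = 1 * 1 mod 127 = 1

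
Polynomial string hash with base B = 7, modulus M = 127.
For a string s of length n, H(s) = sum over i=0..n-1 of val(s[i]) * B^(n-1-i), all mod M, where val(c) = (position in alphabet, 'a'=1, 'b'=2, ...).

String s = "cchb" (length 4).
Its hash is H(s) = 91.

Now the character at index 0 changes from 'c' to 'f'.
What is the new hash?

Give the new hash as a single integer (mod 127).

Answer: 104

Derivation:
val('c') = 3, val('f') = 6
Position k = 0, exponent = n-1-k = 3
B^3 mod M = 7^3 mod 127 = 89
Delta = (6 - 3) * 89 mod 127 = 13
New hash = (91 + 13) mod 127 = 104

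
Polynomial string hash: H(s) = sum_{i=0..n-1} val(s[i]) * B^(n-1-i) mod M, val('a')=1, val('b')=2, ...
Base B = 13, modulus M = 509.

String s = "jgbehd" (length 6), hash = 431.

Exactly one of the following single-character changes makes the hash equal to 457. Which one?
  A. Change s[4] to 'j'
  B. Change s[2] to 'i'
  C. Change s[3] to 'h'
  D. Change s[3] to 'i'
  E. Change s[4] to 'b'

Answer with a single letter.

Option A: s[4]='h'->'j', delta=(10-8)*13^1 mod 509 = 26, hash=431+26 mod 509 = 457 <-- target
Option B: s[2]='b'->'i', delta=(9-2)*13^3 mod 509 = 109, hash=431+109 mod 509 = 31
Option C: s[3]='e'->'h', delta=(8-5)*13^2 mod 509 = 507, hash=431+507 mod 509 = 429
Option D: s[3]='e'->'i', delta=(9-5)*13^2 mod 509 = 167, hash=431+167 mod 509 = 89
Option E: s[4]='h'->'b', delta=(2-8)*13^1 mod 509 = 431, hash=431+431 mod 509 = 353

Answer: A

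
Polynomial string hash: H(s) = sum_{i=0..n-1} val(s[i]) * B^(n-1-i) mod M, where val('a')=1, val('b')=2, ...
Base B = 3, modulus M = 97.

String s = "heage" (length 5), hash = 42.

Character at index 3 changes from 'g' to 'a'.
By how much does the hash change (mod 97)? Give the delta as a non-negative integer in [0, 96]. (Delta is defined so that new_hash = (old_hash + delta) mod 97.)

Delta formula: (val(new) - val(old)) * B^(n-1-k) mod M
  val('a') - val('g') = 1 - 7 = -6
  B^(n-1-k) = 3^1 mod 97 = 3
  Delta = -6 * 3 mod 97 = 79

Answer: 79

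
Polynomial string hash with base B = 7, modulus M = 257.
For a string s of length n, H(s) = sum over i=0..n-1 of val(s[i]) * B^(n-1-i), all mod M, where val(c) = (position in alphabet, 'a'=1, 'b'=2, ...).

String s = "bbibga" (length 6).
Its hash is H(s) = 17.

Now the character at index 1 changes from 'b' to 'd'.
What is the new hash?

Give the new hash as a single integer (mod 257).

val('b') = 2, val('d') = 4
Position k = 1, exponent = n-1-k = 4
B^4 mod M = 7^4 mod 257 = 88
Delta = (4 - 2) * 88 mod 257 = 176
New hash = (17 + 176) mod 257 = 193

Answer: 193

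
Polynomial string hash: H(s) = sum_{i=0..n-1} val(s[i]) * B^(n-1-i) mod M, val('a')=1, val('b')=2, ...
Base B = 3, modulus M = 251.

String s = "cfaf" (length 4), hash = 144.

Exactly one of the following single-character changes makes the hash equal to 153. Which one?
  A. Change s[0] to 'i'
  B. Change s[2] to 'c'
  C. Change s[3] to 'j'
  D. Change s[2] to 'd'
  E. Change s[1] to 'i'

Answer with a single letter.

Answer: D

Derivation:
Option A: s[0]='c'->'i', delta=(9-3)*3^3 mod 251 = 162, hash=144+162 mod 251 = 55
Option B: s[2]='a'->'c', delta=(3-1)*3^1 mod 251 = 6, hash=144+6 mod 251 = 150
Option C: s[3]='f'->'j', delta=(10-6)*3^0 mod 251 = 4, hash=144+4 mod 251 = 148
Option D: s[2]='a'->'d', delta=(4-1)*3^1 mod 251 = 9, hash=144+9 mod 251 = 153 <-- target
Option E: s[1]='f'->'i', delta=(9-6)*3^2 mod 251 = 27, hash=144+27 mod 251 = 171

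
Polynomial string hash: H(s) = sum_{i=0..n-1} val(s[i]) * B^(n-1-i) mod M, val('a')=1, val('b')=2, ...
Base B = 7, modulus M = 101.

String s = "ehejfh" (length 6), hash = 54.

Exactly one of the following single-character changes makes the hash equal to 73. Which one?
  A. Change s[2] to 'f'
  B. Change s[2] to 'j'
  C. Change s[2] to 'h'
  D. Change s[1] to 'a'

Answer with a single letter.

Answer: C

Derivation:
Option A: s[2]='e'->'f', delta=(6-5)*7^3 mod 101 = 40, hash=54+40 mod 101 = 94
Option B: s[2]='e'->'j', delta=(10-5)*7^3 mod 101 = 99, hash=54+99 mod 101 = 52
Option C: s[2]='e'->'h', delta=(8-5)*7^3 mod 101 = 19, hash=54+19 mod 101 = 73 <-- target
Option D: s[1]='h'->'a', delta=(1-8)*7^4 mod 101 = 60, hash=54+60 mod 101 = 13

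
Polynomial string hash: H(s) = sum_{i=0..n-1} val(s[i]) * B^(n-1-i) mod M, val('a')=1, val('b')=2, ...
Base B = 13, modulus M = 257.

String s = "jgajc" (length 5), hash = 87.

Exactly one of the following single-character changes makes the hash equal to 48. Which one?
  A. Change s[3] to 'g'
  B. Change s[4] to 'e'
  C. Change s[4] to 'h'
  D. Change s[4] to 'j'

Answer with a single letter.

Answer: A

Derivation:
Option A: s[3]='j'->'g', delta=(7-10)*13^1 mod 257 = 218, hash=87+218 mod 257 = 48 <-- target
Option B: s[4]='c'->'e', delta=(5-3)*13^0 mod 257 = 2, hash=87+2 mod 257 = 89
Option C: s[4]='c'->'h', delta=(8-3)*13^0 mod 257 = 5, hash=87+5 mod 257 = 92
Option D: s[4]='c'->'j', delta=(10-3)*13^0 mod 257 = 7, hash=87+7 mod 257 = 94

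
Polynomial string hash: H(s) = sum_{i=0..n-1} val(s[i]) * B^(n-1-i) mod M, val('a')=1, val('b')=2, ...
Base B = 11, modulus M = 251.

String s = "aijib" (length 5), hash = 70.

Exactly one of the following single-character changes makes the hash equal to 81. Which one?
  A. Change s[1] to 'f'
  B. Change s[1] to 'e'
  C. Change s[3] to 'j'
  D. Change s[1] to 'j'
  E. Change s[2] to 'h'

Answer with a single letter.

Option A: s[1]='i'->'f', delta=(6-9)*11^3 mod 251 = 23, hash=70+23 mod 251 = 93
Option B: s[1]='i'->'e', delta=(5-9)*11^3 mod 251 = 198, hash=70+198 mod 251 = 17
Option C: s[3]='i'->'j', delta=(10-9)*11^1 mod 251 = 11, hash=70+11 mod 251 = 81 <-- target
Option D: s[1]='i'->'j', delta=(10-9)*11^3 mod 251 = 76, hash=70+76 mod 251 = 146
Option E: s[2]='j'->'h', delta=(8-10)*11^2 mod 251 = 9, hash=70+9 mod 251 = 79

Answer: C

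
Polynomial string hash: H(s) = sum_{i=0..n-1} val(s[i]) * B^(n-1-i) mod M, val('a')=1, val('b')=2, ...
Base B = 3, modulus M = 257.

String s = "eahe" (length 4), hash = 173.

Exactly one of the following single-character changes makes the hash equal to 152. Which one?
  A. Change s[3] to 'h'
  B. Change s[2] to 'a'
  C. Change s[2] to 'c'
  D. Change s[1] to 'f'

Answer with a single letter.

Option A: s[3]='e'->'h', delta=(8-5)*3^0 mod 257 = 3, hash=173+3 mod 257 = 176
Option B: s[2]='h'->'a', delta=(1-8)*3^1 mod 257 = 236, hash=173+236 mod 257 = 152 <-- target
Option C: s[2]='h'->'c', delta=(3-8)*3^1 mod 257 = 242, hash=173+242 mod 257 = 158
Option D: s[1]='a'->'f', delta=(6-1)*3^2 mod 257 = 45, hash=173+45 mod 257 = 218

Answer: B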